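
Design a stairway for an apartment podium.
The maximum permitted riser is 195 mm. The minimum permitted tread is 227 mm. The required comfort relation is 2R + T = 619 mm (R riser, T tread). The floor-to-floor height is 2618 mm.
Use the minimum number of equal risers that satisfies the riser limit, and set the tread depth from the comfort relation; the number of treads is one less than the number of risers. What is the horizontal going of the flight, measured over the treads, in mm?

3185 mm

2618 / 195 = 13.426 → round up to 14 risers.
R = 2618 ÷ 14 = 187 mm.
Tread T = 619 − 2 × 187 = 245 mm (≥ 227 mm).
Treads = 14 − 1 = 13; going = 13 × 245 = 3185 mm.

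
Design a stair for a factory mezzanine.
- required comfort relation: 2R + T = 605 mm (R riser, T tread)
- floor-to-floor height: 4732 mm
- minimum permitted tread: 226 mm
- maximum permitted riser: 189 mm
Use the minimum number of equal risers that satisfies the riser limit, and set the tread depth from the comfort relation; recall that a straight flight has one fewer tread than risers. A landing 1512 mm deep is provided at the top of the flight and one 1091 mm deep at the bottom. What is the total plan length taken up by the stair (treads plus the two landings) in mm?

8628 mm

At most 189 each: 4732/189 = 25.04, giving 26 risers.
R = 4732 ÷ 26 = 182 mm.
Tread T = 605 − 2 × 182 = 241 mm (≥ 226 mm).
Going = (26 − 1) × 241 = 6025 mm.
Enclosure = 6025 + 1512 + 1091 = 8628 mm.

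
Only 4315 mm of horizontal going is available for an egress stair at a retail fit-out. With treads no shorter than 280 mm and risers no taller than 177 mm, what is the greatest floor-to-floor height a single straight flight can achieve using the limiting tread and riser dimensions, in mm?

4315 / 280 = 15.41, so 15 treads fit.
Risers = treads + 1 = 16.
Maximum height = 16 × 177 = 2832 mm.

2832 mm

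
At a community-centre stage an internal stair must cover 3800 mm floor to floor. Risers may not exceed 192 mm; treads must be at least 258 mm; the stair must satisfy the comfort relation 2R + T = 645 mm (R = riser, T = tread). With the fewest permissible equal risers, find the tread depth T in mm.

3800 / 192 = 19.79, so 20 risers are needed.
Riser R = 3800 / 20 = 190 mm, within the 192 mm limit.
From 2R + T = 645: T = 645 − 380 = 265 mm.

265 mm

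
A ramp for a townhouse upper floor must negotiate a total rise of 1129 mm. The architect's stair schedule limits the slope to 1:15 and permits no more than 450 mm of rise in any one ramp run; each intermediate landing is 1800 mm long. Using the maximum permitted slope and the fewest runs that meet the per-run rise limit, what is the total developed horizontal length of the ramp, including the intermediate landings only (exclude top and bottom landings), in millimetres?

20535 mm

1129 / 450 = 2.51, so 3 ramp runs are needed. That means 2 intermediate landings.
Horizontal run for 1129 mm of rise at 1:15 is 1129 × 15 = 16935 mm.
2 intermediate landings contribute 2 × 1800 = 3600 mm.
Total developed length = 16935 + 3600 = 20535 mm.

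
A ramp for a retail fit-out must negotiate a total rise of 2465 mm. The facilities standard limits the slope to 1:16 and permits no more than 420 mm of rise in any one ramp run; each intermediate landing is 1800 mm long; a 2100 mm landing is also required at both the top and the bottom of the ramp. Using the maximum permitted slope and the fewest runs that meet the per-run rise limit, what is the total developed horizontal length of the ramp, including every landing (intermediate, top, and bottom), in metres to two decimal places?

2465 / 420 = 5.87, so 6 ramp runs are needed. That means 5 intermediate landings.
Horizontal run for 2465 mm of rise at 1:16 is 2465 × 16 = 39440 mm.
Intermediate landings: 5 × 1800 = 9000 mm.
Top and bottom landings: 2 × 2100 = 4200 mm.
Total = 39440 + 9000 + 4200 = 52640 mm.
= 52.64 m.

52.64 m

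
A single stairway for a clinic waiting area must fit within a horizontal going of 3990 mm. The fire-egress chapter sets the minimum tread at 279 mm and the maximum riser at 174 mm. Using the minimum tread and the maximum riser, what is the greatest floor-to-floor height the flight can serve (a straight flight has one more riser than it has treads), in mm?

Treads that fit: ⌊3990 / 279⌋ = 14.
Risers = treads + 1 = 15.
Maximum height = 15 × 174 = 2610 mm.

2610 mm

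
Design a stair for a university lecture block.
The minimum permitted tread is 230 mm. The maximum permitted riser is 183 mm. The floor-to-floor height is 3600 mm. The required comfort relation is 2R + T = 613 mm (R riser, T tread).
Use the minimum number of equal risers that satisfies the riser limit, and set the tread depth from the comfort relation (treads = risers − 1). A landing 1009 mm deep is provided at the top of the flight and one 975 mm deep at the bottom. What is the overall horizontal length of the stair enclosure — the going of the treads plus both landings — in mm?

3600 / 183 = 19.672 → round up to 20 risers.
Riser R = 3600 / 20 = 180 mm, within the 183 mm limit.
T = 613 − 2·180 = 253 mm, which satisfies the 230 mm minimum.
Going = (20 − 1) × 253 = 4807 mm.
Enclosure = 4807 + 1009 + 975 = 6791 mm.

6791 mm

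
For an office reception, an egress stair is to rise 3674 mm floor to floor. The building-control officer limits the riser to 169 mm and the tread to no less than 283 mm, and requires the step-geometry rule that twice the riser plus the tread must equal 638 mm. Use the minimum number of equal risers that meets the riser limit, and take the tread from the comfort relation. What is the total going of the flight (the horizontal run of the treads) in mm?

6384 mm

3674 / 169 = 21.74, so 22 risers are needed.
Each riser is 3674/22 = 167 mm (≤ 169 mm).
From 2R + T = 638: T = 638 − 334 = 304 mm.
Treads = 22 − 1 = 21; going = 21 × 304 = 6384 mm.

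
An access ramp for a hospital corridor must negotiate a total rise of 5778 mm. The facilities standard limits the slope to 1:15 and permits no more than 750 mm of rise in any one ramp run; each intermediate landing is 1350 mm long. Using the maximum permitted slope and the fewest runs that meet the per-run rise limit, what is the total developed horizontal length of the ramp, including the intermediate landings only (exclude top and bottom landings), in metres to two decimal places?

At most 750 each: 5778/750 = 7.70, giving 8 ramp runs. That means 7 intermediate landings.
Horizontal run for 5778 mm of rise at 1:15 is 5778 × 15 = 86670 mm.
Intermediate landings: 7 × 1350 = 9450 mm.
Developed length = 86670 + 9450 = 96120 mm.
= 96.12 m.

96.12 m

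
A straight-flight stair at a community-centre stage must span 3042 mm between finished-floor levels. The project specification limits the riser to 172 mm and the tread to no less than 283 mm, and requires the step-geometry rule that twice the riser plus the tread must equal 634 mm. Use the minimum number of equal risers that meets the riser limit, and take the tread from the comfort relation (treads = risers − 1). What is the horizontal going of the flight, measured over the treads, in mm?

⌈3042/172⌉ = 18 risers.
Riser R = 3042 / 18 = 169 mm, within the 172 mm limit.
Tread T = 634 − 2 × 169 = 296 mm (≥ 283 mm).
Going = (18 − 1) × 296 = 5032 mm.

5032 mm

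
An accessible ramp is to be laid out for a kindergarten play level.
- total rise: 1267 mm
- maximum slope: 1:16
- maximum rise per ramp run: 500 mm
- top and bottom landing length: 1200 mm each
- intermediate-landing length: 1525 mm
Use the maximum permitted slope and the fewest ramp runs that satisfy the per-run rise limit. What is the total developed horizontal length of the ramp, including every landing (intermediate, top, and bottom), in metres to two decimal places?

⌈1267/500⌉ = 3 ramp runs. That means 2 intermediate landings.
Ramp run (horizontal) at 1:16: 1267 × 16 = 20272 mm.
Intermediate landings: 2 × 1525 = 3050 mm.
Top and bottom landings: 2 × 1200 = 2400 mm.
Total = 20272 + 3050 + 2400 = 25722 mm.
= 25.72 m.

25.72 m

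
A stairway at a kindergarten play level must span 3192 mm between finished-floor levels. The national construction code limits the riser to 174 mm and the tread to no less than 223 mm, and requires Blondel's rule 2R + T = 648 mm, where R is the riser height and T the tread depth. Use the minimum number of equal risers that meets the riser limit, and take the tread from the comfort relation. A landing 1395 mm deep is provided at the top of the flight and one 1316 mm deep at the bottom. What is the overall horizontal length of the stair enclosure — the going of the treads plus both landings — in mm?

8327 mm

3192 / 174 = 18.34, so 19 risers are needed.
Each riser is 3192/19 = 168 mm (≤ 174 mm).
From 2R + T = 648: T = 648 − 336 = 312 mm.
Treads = 19 − 1 = 18; going = 18 × 312 = 5616 mm.
Enclosure = 5616 + 1395 + 1316 = 8327 mm.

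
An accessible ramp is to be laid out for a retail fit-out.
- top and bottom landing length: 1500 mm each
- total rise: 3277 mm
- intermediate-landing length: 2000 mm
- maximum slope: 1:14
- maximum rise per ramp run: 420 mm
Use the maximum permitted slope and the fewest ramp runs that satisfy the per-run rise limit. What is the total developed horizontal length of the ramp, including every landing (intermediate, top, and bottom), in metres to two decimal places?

3277 / 420 = 7.802 → round up to 8 ramp runs. That means 7 intermediate landings.
Ramp run (horizontal) at 1:14: 3277 × 14 = 45878 mm.
Intermediate landings: 7 × 2000 = 14000 mm.
Top and bottom landings: 2 × 1500 = 3000 mm.
Total = 45878 + 14000 + 3000 = 62878 mm.
= 62.88 m.

62.88 m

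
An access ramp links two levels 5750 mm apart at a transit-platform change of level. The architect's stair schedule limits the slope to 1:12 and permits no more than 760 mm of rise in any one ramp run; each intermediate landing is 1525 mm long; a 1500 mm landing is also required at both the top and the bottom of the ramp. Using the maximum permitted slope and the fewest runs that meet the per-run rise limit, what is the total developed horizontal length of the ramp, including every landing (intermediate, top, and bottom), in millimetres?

82675 mm

⌈5750/760⌉ = 8 ramp runs. That means 7 intermediate landings.
Horizontal run for 5750 mm of rise at 1:12 is 5750 × 12 = 69000 mm.
Intermediate landings: 7 × 1525 = 10675 mm.
Top and bottom landings: 2 × 1500 = 3000 mm.
Total = 69000 + 10675 + 3000 = 82675 mm.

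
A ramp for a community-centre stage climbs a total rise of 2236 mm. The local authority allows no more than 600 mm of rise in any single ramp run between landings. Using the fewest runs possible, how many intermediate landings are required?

3 intermediate landings

⌈2236/600⌉ = 4 ramp runs.
4 runs are separated by 3 intermediate landings.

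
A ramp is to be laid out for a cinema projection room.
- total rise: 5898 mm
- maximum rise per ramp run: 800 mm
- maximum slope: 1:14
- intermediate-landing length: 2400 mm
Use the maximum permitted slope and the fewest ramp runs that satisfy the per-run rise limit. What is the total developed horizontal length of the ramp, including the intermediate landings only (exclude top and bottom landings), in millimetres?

5898 / 800 = 7.37, so 8 ramp runs are needed. That means 7 intermediate landings.
Ramp run (horizontal) at 1:14: 5898 × 14 = 82572 mm.
7 intermediate landings contribute 7 × 2400 = 16800 mm.
Developed length = 82572 + 16800 = 99372 mm.

99372 mm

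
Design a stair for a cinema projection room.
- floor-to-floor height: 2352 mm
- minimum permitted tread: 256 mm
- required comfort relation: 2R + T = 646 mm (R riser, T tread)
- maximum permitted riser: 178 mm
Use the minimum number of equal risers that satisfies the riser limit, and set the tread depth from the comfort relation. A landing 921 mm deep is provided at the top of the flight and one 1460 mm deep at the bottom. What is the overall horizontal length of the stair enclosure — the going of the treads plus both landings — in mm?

6411 mm

At most 178 each: 2352/178 = 13.21, giving 14 risers.
Each riser is 2352/14 = 168 mm (≤ 178 mm).
Tread T = 646 − 2 × 168 = 310 mm (≥ 256 mm).
Treads = 14 − 1 = 13; going = 13 × 310 = 4030 mm.
Enclosure = 4030 + 921 + 1460 = 6411 mm.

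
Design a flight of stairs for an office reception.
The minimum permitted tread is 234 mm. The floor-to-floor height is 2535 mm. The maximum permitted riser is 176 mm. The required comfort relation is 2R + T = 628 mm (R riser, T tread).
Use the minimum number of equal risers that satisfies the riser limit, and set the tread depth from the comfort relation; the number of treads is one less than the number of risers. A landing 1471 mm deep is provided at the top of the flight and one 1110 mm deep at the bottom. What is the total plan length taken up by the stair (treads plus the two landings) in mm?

6641 mm

⌈2535/176⌉ = 15 risers.
R = 2535 ÷ 15 = 169 mm.
T = 628 − 2·169 = 290 mm, which satisfies the 234 mm minimum.
Going = (15 − 1) × 290 = 4060 mm.
Enclosure = 4060 + 1471 + 1110 = 6641 mm.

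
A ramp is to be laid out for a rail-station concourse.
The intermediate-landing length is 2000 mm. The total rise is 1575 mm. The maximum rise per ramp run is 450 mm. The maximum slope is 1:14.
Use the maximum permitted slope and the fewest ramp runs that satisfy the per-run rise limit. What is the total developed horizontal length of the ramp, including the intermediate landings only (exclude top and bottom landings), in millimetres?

28050 mm

1575 / 450 = 3.50, so 4 ramp runs are needed. That means 3 intermediate landings.
Horizontal run for 1575 mm of rise at 1:14 is 1575 × 14 = 22050 mm.
Intermediate landings: 3 × 2000 = 6000 mm.
Developed length = 22050 + 6000 = 28050 mm.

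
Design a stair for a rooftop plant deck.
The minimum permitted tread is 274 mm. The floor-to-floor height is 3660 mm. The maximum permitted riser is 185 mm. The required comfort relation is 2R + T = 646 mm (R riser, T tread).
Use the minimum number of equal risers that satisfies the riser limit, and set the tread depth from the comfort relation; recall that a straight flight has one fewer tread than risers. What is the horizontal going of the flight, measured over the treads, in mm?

5320 mm

At most 185 each: 3660/185 = 19.78, giving 20 risers.
R = 3660 ÷ 20 = 183 mm.
T = 646 − 2·183 = 280 mm, which satisfies the 274 mm minimum.
Treads = 20 − 1 = 19; going = 19 × 280 = 5320 mm.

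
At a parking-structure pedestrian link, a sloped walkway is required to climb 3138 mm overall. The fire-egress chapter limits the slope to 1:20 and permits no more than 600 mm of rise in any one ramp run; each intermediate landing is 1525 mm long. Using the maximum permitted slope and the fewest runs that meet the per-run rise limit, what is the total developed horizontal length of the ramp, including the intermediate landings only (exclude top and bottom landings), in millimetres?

70385 mm

At most 600 each: 3138/600 = 5.23, giving 6 ramp runs. That means 5 intermediate landings.
Ramp run (horizontal) at 1:20: 3138 × 20 = 62760 mm.
Intermediate landings: 5 × 1525 = 7625 mm.
Developed length = 62760 + 7625 = 70385 mm.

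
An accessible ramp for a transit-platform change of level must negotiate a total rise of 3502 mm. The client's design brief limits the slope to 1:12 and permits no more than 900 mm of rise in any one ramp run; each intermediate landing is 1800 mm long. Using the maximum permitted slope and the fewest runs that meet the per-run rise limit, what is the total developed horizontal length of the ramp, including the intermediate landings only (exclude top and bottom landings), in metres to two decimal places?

47.42 m

At most 900 each: 3502/900 = 3.89, giving 4 ramp runs. That means 3 intermediate landings.
Ramp run (horizontal) at 1:12: 3502 × 12 = 42024 mm.
Intermediate landings: 3 × 1800 = 5400 mm.
Total developed length = 42024 + 5400 = 47424 mm.
= 47.42 m.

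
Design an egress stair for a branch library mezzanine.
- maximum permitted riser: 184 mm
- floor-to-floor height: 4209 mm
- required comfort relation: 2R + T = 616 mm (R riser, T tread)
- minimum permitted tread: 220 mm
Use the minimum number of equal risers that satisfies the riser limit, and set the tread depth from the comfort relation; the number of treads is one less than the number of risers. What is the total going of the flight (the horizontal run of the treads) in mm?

5500 mm

4209 / 184 = 22.875 → round up to 23 risers.
R = 4209 ÷ 23 = 183 mm.
Tread T = 616 − 2 × 183 = 250 mm (≥ 220 mm).
23 risers give 22 treads; going = 22 × 250 = 5500 mm.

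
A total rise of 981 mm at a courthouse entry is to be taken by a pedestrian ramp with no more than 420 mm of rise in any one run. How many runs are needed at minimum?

3 runs

981 / 420 = 2.34, so 3 ramp runs are needed.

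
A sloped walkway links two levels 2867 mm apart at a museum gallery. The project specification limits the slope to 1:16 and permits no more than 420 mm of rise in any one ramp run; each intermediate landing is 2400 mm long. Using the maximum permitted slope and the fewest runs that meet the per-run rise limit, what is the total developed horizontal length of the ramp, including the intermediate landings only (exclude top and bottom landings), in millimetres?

2867 / 420 = 6.83, so 7 ramp runs are needed. That means 6 intermediate landings.
Ramp run (horizontal) at 1:16: 2867 × 16 = 45872 mm.
6 intermediate landings contribute 6 × 2400 = 14400 mm.
Total developed length = 45872 + 14400 = 60272 mm.

60272 mm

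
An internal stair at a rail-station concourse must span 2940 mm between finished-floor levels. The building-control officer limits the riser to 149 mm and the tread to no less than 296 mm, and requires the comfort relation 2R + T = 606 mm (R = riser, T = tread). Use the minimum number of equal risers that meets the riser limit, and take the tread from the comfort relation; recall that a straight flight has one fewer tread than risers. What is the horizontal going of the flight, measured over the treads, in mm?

At most 149 each: 2940/149 = 19.73, giving 20 risers.
Each riser is 2940/20 = 147 mm (≤ 149 mm).
Tread T = 606 − 2 × 147 = 312 mm (≥ 296 mm).
20 risers give 19 treads; going = 19 × 312 = 5928 mm.

5928 mm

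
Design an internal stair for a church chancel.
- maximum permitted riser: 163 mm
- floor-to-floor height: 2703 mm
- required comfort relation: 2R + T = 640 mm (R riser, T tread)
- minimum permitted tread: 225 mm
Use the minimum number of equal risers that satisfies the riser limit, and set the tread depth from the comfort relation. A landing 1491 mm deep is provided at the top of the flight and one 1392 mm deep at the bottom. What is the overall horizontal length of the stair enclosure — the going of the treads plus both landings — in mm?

2703 / 163 = 16.58, so 17 risers are needed.
Each riser is 2703/17 = 159 mm (≤ 163 mm).
From 2R + T = 640: T = 640 − 318 = 322 mm.
Treads = 17 − 1 = 16; going = 16 × 322 = 5152 mm.
Enclosure = 5152 + 1491 + 1392 = 8035 mm.

8035 mm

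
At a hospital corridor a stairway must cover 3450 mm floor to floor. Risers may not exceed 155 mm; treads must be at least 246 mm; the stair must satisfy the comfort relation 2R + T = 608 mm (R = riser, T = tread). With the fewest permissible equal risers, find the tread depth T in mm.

308 mm

At most 155 each: 3450/155 = 22.26, giving 23 risers.
Riser R = 3450 / 23 = 150 mm, within the 155 mm limit.
T = 608 − 2·150 = 308 mm, which satisfies the 246 mm minimum.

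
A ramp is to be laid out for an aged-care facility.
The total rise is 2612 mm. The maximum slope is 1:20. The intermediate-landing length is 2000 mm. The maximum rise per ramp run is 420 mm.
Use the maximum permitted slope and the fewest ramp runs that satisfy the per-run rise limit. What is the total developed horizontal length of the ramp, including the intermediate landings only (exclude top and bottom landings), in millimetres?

2612 / 420 = 6.22, so 7 ramp runs are needed. That means 6 intermediate landings.
Horizontal run for 2612 mm of rise at 1:20 is 2612 × 20 = 52240 mm.
6 intermediate landings contribute 6 × 2000 = 12000 mm.
Developed length = 52240 + 12000 = 64240 mm.

64240 mm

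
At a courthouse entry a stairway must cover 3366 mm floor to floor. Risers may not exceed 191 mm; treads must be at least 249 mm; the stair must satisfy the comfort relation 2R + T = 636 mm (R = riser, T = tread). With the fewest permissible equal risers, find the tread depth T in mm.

262 mm

At most 191 each: 3366/191 = 17.62, giving 18 risers.
R = 3366 ÷ 18 = 187 mm.
From 2R + T = 636: T = 636 − 374 = 262 mm.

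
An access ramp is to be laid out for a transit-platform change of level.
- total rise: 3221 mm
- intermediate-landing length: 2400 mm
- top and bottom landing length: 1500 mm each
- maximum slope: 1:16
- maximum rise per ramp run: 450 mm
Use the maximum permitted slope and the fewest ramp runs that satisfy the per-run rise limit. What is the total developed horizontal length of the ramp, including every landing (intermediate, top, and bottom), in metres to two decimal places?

3221 / 450 = 7.16, so 8 ramp runs are needed. That means 7 intermediate landings.
Horizontal run for 3221 mm of rise at 1:16 is 3221 × 16 = 51536 mm.
Intermediate landings: 7 × 2400 = 16800 mm.
Top and bottom landings: 2 × 1500 = 3000 mm.
Total = 51536 + 16800 + 3000 = 71336 mm.
= 71.34 m.

71.34 m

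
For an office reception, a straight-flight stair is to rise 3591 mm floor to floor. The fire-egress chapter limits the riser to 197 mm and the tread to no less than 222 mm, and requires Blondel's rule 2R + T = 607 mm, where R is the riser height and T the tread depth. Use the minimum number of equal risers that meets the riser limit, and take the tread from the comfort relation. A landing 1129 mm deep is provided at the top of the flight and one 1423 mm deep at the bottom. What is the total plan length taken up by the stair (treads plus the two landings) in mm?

⌈3591/197⌉ = 19 risers.
R = 3591 ÷ 19 = 189 mm.
From 2R + T = 607: T = 607 − 378 = 229 mm.
Treads = 19 − 1 = 18; going = 18 × 229 = 4122 mm.
Add landings: 4122 + 1129 + 1423 = 6674 mm.

6674 mm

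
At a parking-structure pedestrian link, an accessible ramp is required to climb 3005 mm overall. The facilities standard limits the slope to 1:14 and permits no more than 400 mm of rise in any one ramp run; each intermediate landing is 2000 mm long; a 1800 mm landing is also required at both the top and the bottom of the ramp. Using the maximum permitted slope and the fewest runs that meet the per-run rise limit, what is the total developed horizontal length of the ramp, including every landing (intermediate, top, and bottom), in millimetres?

59670 mm

At most 400 each: 3005/400 = 7.51, giving 8 ramp runs. That means 7 intermediate landings.
Ramp run (horizontal) at 1:14: 3005 × 14 = 42070 mm.
Intermediate landings: 7 × 2000 = 14000 mm.
Top and bottom landings: 2 × 1800 = 3600 mm.
Total = 42070 + 14000 + 3600 = 59670 mm.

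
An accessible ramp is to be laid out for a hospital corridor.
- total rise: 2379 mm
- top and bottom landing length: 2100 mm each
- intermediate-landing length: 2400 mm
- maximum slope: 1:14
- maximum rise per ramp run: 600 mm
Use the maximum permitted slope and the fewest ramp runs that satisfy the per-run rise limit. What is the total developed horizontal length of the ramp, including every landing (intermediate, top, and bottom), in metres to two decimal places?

44.71 m

2379 / 600 = 3.96, so 4 ramp runs are needed. That means 3 intermediate landings.
Ramp run (horizontal) at 1:14: 2379 × 14 = 33306 mm.
Intermediate landings: 3 × 2400 = 7200 mm.
Top and bottom landings: 2 × 2100 = 4200 mm.
Total = 33306 + 7200 + 4200 = 44706 mm.
= 44.71 m.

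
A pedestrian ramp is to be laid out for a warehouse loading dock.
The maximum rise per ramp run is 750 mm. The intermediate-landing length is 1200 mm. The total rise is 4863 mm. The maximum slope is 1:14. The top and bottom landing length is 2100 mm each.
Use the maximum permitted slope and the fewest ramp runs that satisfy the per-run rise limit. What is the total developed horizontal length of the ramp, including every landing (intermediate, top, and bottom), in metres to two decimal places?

79.48 m

4863 / 750 = 6.48, so 7 ramp runs are needed. That means 6 intermediate landings.
Horizontal run for 4863 mm of rise at 1:14 is 4863 × 14 = 68082 mm.
Intermediate landings: 6 × 1200 = 7200 mm.
Top and bottom landings: 2 × 2100 = 4200 mm.
Total = 68082 + 7200 + 4200 = 79482 mm.
= 79.48 m.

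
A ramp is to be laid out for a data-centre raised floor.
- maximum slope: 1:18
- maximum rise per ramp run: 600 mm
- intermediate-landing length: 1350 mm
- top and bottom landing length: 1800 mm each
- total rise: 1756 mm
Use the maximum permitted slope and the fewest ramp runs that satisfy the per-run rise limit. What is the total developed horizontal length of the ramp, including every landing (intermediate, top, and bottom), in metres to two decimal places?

1756 / 600 = 2.93, so 3 ramp runs are needed. That means 2 intermediate landings.
Ramp run (horizontal) at 1:18: 1756 × 18 = 31608 mm.
Intermediate landings: 2 × 1350 = 2700 mm.
Top and bottom landings: 2 × 1800 = 3600 mm.
Total = 31608 + 2700 + 3600 = 37908 mm.
= 37.91 m.

37.91 m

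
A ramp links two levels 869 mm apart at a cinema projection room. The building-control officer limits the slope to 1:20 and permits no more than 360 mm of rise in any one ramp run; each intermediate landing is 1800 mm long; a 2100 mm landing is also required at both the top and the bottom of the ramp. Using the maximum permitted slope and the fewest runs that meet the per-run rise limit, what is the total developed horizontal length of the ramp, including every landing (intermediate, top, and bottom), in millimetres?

25180 mm

869 / 360 = 2.41, so 3 ramp runs are needed. That means 2 intermediate landings.
Horizontal run for 869 mm of rise at 1:20 is 869 × 20 = 17380 mm.
Intermediate landings: 2 × 1800 = 3600 mm.
Top and bottom landings: 2 × 2100 = 4200 mm.
Total = 17380 + 3600 + 4200 = 25180 mm.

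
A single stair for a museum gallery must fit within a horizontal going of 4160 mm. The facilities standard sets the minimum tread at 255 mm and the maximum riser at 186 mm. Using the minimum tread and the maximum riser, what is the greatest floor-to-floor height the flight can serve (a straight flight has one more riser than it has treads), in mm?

3162 mm

4160 / 255 = 16.31, so 16 treads fit.
Risers = treads + 1 = 17.
Maximum height = 17 × 186 = 3162 mm.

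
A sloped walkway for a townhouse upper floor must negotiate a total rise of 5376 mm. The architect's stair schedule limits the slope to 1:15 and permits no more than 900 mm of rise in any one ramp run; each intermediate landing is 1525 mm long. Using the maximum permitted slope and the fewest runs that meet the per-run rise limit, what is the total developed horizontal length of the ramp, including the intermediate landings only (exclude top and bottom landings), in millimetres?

88265 mm

⌈5376/900⌉ = 6 ramp runs. That means 5 intermediate landings.
Horizontal run for 5376 mm of rise at 1:15 is 5376 × 15 = 80640 mm.
5 intermediate landings contribute 5 × 1525 = 7625 mm.
Total developed length = 80640 + 7625 = 88265 mm.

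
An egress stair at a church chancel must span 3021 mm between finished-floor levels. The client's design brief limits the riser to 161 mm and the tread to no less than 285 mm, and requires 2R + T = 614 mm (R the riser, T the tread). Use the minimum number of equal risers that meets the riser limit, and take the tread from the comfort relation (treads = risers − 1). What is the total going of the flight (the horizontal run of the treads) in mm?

3021 / 161 = 18.76, so 19 risers are needed.
R = 3021 ÷ 19 = 159 mm.
T = 614 − 2·159 = 296 mm, which satisfies the 285 mm minimum.
19 risers give 18 treads; going = 18 × 296 = 5328 mm.

5328 mm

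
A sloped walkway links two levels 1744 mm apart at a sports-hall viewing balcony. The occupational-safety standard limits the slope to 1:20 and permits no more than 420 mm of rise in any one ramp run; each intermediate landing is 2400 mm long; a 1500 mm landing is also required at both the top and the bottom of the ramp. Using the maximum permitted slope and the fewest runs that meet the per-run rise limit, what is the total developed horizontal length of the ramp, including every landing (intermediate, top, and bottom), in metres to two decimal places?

47.48 m

At most 420 each: 1744/420 = 4.15, giving 5 ramp runs. That means 4 intermediate landings.
Horizontal run for 1744 mm of rise at 1:20 is 1744 × 20 = 34880 mm.
4 intermediate landings contribute 4 × 2400 = 9600 mm.
Top and bottom landings: 2 × 1500 = 3000 mm.
Total = 34880 + 9600 + 3000 = 47480 mm.
= 47.48 m.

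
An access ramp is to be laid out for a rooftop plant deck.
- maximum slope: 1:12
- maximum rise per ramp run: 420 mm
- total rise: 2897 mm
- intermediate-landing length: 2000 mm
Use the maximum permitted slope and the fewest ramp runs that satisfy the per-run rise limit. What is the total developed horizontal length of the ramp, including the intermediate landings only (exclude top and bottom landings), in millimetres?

At most 420 each: 2897/420 = 6.90, giving 7 ramp runs. That means 6 intermediate landings.
Horizontal run for 2897 mm of rise at 1:12 is 2897 × 12 = 34764 mm.
6 intermediate landings contribute 6 × 2000 = 12000 mm.
Developed length = 34764 + 12000 = 46764 mm.

46764 mm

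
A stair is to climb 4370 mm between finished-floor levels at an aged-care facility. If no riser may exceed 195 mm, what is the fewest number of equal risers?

23 risers

⌈4370/195⌉ = 23 risers.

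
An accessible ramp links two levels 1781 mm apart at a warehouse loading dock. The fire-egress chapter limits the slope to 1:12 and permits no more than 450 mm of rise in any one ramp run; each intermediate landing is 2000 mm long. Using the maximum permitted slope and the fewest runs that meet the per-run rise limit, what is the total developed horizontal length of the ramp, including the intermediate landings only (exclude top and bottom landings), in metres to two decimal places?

1781 / 450 = 3.958 → round up to 4 ramp runs. That means 3 intermediate landings.
Horizontal run for 1781 mm of rise at 1:12 is 1781 × 12 = 21372 mm.
3 intermediate landings contribute 3 × 2000 = 6000 mm.
Total developed length = 21372 + 6000 = 27372 mm.
= 27.37 m.

27.37 m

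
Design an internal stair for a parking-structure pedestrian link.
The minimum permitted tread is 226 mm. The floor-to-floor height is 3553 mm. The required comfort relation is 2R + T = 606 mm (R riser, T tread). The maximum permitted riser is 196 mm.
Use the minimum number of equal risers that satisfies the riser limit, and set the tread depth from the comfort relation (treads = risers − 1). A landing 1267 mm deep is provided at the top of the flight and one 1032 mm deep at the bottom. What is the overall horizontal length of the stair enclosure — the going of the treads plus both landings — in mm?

6475 mm

At most 196 each: 3553/196 = 18.13, giving 19 risers.
Riser R = 3553 / 19 = 187 mm, within the 196 mm limit.
Tread T = 606 − 2 × 187 = 232 mm (≥ 226 mm).
Going = (19 − 1) × 232 = 4176 mm.
Enclosure = 4176 + 1267 + 1032 = 6475 mm.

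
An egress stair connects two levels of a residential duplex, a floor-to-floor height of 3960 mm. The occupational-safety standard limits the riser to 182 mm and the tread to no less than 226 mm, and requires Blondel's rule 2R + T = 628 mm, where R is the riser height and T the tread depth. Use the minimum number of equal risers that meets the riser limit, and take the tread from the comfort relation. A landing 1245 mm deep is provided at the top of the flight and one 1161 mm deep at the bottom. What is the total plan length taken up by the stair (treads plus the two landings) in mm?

3960 / 182 = 21.76, so 22 risers are needed.
Each riser is 3960/22 = 180 mm (≤ 182 mm).
Tread T = 628 − 2 × 180 = 268 mm (≥ 226 mm).
Treads = 22 − 1 = 21; going = 21 × 268 = 5628 mm.
Enclosure = 5628 + 1245 + 1161 = 8034 mm.

8034 mm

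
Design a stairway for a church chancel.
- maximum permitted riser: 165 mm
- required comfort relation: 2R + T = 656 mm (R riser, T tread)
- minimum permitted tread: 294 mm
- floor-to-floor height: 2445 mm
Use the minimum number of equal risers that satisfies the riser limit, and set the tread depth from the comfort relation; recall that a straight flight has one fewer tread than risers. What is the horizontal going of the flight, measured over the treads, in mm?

4620 mm

At most 165 each: 2445/165 = 14.82, giving 15 risers.
Each riser is 2445/15 = 163 mm (≤ 165 mm).
From 2R + T = 656: T = 656 − 326 = 330 mm.
Going = (15 − 1) × 330 = 4620 mm.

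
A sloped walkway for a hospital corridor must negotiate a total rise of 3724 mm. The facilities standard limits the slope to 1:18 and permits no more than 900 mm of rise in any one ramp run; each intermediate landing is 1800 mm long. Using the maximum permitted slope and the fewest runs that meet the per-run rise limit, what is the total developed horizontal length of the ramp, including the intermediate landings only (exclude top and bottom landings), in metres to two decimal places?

74.23 m

At most 900 each: 3724/900 = 4.14, giving 5 ramp runs. That means 4 intermediate landings.
Horizontal run for 3724 mm of rise at 1:18 is 3724 × 18 = 67032 mm.
Intermediate landings: 4 × 1800 = 7200 mm.
Total developed length = 67032 + 7200 = 74232 mm.
= 74.23 m.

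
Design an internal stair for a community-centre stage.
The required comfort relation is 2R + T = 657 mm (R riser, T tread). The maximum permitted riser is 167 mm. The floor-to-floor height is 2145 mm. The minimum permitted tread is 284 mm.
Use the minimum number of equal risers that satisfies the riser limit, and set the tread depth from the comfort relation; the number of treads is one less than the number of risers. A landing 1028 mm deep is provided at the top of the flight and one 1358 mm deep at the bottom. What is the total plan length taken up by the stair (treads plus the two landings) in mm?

⌈2145/167⌉ = 13 risers.
R = 2145 ÷ 13 = 165 mm.
Tread T = 657 − 2 × 165 = 327 mm (≥ 284 mm).
13 risers give 12 treads; going = 12 × 327 = 3924 mm.
Add landings: 3924 + 1028 + 1358 = 6310 mm.

6310 mm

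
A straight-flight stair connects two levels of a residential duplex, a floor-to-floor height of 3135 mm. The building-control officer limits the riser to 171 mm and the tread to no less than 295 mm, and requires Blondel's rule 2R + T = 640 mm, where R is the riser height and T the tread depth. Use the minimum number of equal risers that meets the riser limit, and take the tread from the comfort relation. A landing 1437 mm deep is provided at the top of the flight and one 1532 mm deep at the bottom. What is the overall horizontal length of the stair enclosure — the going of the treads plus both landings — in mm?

8549 mm

3135 / 171 = 18.33, so 19 risers are needed.
R = 3135 ÷ 19 = 165 mm.
From 2R + T = 640: T = 640 − 330 = 310 mm.
19 risers give 18 treads; going = 18 × 310 = 5580 mm.
Enclosure = 5580 + 1437 + 1532 = 8549 mm.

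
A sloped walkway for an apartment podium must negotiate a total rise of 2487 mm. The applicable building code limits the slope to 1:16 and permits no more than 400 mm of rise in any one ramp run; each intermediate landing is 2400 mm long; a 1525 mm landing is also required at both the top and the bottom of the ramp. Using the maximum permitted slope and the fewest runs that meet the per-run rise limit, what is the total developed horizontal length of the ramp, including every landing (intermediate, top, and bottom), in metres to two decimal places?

57.24 m

At most 400 each: 2487/400 = 6.22, giving 7 ramp runs. That means 6 intermediate landings.
Ramp run (horizontal) at 1:16: 2487 × 16 = 39792 mm.
6 intermediate landings contribute 6 × 2400 = 14400 mm.
Top and bottom landings: 2 × 1525 = 3050 mm.
Total = 39792 + 14400 + 3050 = 57242 mm.
= 57.24 m.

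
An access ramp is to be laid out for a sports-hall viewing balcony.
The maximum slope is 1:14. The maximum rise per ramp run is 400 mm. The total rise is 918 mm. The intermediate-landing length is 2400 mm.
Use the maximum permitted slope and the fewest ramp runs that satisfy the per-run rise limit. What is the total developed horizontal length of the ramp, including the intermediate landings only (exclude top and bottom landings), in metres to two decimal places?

918 / 400 = 2.29, so 3 ramp runs are needed. That means 2 intermediate landings.
Horizontal run for 918 mm of rise at 1:14 is 918 × 14 = 12852 mm.
Intermediate landings: 2 × 2400 = 4800 mm.
Developed length = 12852 + 4800 = 17652 mm.
= 17.65 m.

17.65 m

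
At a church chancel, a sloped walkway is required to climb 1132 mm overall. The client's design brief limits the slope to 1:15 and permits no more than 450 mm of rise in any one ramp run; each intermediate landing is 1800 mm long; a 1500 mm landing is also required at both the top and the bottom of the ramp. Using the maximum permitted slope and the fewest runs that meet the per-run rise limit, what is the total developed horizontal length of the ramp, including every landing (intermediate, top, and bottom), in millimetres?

23580 mm

⌈1132/450⌉ = 3 ramp runs. That means 2 intermediate landings.
Horizontal run for 1132 mm of rise at 1:15 is 1132 × 15 = 16980 mm.
Intermediate landings: 2 × 1800 = 3600 mm.
Top and bottom landings: 2 × 1500 = 3000 mm.
Total = 16980 + 3600 + 3000 = 23580 mm.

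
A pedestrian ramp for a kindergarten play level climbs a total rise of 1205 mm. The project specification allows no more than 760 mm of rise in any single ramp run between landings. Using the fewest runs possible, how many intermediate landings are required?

At most 760 each: 1205/760 = 1.59, giving 2 ramp runs.
2 runs are separated by 1 intermediate landings.

1 intermediate landings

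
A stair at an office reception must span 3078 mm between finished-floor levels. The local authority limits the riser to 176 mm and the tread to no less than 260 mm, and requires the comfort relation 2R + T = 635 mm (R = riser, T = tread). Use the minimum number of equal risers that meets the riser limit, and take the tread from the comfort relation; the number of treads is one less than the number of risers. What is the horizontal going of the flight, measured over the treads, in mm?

4981 mm

3078 / 176 = 17.489 → round up to 18 risers.
Riser R = 3078 / 18 = 171 mm, within the 176 mm limit.
From 2R + T = 635: T = 635 − 342 = 293 mm.
Treads = 18 − 1 = 17; going = 17 × 293 = 4981 mm.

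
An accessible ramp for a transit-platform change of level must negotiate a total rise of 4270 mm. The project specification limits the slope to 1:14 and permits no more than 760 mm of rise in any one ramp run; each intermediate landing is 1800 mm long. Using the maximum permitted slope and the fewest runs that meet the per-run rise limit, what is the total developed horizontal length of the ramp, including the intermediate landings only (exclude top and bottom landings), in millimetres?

⌈4270/760⌉ = 6 ramp runs. That means 5 intermediate landings.
Ramp run (horizontal) at 1:14: 4270 × 14 = 59780 mm.
5 intermediate landings contribute 5 × 1800 = 9000 mm.
Total developed length = 59780 + 9000 = 68780 mm.

68780 mm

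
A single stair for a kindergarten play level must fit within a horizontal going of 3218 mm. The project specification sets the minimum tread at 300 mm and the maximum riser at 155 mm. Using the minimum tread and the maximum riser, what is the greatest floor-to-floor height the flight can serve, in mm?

1705 mm

3218 / 300 = 10.73, so 10 treads fit.
Risers = treads + 1 = 11.
Maximum height = 11 × 155 = 1705 mm.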